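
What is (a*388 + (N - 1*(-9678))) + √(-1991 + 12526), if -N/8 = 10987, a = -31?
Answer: -90246 + 7*√215 ≈ -90143.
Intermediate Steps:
N = -87896 (N = -8*10987 = -87896)
(a*388 + (N - 1*(-9678))) + √(-1991 + 12526) = (-31*388 + (-87896 - 1*(-9678))) + √(-1991 + 12526) = (-12028 + (-87896 + 9678)) + √10535 = (-12028 - 78218) + 7*√215 = -90246 + 7*√215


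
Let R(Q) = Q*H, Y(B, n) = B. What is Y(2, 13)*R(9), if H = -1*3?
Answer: -54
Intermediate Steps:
H = -3
R(Q) = -3*Q (R(Q) = Q*(-3) = -3*Q)
Y(2, 13)*R(9) = 2*(-3*9) = 2*(-27) = -54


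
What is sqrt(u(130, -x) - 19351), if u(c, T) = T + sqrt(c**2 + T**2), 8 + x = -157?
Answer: sqrt(-19186 + 5*sqrt(1765)) ≈ 137.75*I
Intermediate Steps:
x = -165 (x = -8 - 157 = -165)
u(c, T) = T + sqrt(T**2 + c**2)
sqrt(u(130, -x) - 19351) = sqrt((-1*(-165) + sqrt((-1*(-165))**2 + 130**2)) - 19351) = sqrt((165 + sqrt(165**2 + 16900)) - 19351) = sqrt((165 + sqrt(27225 + 16900)) - 19351) = sqrt((165 + sqrt(44125)) - 19351) = sqrt((165 + 5*sqrt(1765)) - 19351) = sqrt(-19186 + 5*sqrt(1765))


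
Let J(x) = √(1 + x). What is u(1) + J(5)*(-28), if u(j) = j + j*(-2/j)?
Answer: -1 - 28*√6 ≈ -69.586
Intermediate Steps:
u(j) = -2 + j (u(j) = j - 2 = -2 + j)
u(1) + J(5)*(-28) = (-2 + 1) + √(1 + 5)*(-28) = -1 + √6*(-28) = -1 - 28*√6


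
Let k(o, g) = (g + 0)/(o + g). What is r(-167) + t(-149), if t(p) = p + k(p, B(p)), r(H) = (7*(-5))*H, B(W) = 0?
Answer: 5696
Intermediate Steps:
r(H) = -35*H
k(o, g) = g/(g + o)
t(p) = p (t(p) = p + 0/(0 + p) = p + 0/p = p + 0 = p)
r(-167) + t(-149) = -35*(-167) - 149 = 5845 - 149 = 5696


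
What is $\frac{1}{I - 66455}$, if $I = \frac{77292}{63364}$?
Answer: $- \frac{15841}{1052694332} \approx -1.5048 \cdot 10^{-5}$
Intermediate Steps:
$I = \frac{19323}{15841}$ ($I = 77292 \cdot \frac{1}{63364} = \frac{19323}{15841} \approx 1.2198$)
$\frac{1}{I - 66455} = \frac{1}{\frac{19323}{15841} - 66455} = \frac{1}{- \frac{1052694332}{15841}} = - \frac{15841}{1052694332}$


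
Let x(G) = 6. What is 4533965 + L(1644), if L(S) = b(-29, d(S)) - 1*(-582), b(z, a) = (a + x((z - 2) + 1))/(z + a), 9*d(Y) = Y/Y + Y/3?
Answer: 145105571/32 ≈ 4.5346e+6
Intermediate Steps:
d(Y) = ⅑ + Y/27 (d(Y) = (Y/Y + Y/3)/9 = (1 + Y*(⅓))/9 = (1 + Y/3)/9 = ⅑ + Y/27)
b(z, a) = (6 + a)/(a + z) (b(z, a) = (a + 6)/(z + a) = (6 + a)/(a + z))
L(S) = 582 + (55/9 + S/27)/(-260/9 + S/27) (L(S) = (6 + (⅑ + S/27))/((⅑ + S/27) - 29) - 1*(-582) = (55/9 + S/27)/(-260/9 + S/27) + 582 = 582 + (55/9 + S/27)/(-260/9 + S/27))
4533965 + L(1644) = 4533965 + (-453795 + 583*1644)/(-780 + 1644) = 4533965 + (-453795 + 958452)/864 = 4533965 + (1/864)*504657 = 4533965 + 18691/32 = 145105571/32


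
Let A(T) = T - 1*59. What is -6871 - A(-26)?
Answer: -6786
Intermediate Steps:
A(T) = -59 + T (A(T) = T - 59 = -59 + T)
-6871 - A(-26) = -6871 - (-59 - 26) = -6871 - 1*(-85) = -6871 + 85 = -6786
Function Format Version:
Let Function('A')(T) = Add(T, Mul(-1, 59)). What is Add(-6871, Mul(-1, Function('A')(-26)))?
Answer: -6786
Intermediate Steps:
Function('A')(T) = Add(-59, T) (Function('A')(T) = Add(T, -59) = Add(-59, T))
Add(-6871, Mul(-1, Function('A')(-26))) = Add(-6871, Mul(-1, Add(-59, -26))) = Add(-6871, Mul(-1, -85)) = Add(-6871, 85) = -6786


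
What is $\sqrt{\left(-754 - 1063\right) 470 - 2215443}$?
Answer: $i \sqrt{3069433} \approx 1752.0 i$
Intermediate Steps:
$\sqrt{\left(-754 - 1063\right) 470 - 2215443} = \sqrt{\left(-1817\right) 470 - 2215443} = \sqrt{-853990 - 2215443} = \sqrt{-3069433} = i \sqrt{3069433}$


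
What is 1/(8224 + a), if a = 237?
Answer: 1/8461 ≈ 0.00011819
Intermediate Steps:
1/(8224 + a) = 1/(8224 + 237) = 1/8461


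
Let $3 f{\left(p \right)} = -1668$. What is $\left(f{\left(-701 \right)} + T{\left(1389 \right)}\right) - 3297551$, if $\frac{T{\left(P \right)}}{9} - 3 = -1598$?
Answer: $-3312462$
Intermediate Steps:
$f{\left(p \right)} = -556$ ($f{\left(p \right)} = \frac{1}{3} \left(-1668\right) = -556$)
$T{\left(P \right)} = -14355$ ($T{\left(P \right)} = 27 + 9 \left(-1598\right) = 27 - 14382 = -14355$)
$\left(f{\left(-701 \right)} + T{\left(1389 \right)}\right) - 3297551 = \left(-556 - 14355\right) - 3297551 = -14911 - 3297551 = -3312462$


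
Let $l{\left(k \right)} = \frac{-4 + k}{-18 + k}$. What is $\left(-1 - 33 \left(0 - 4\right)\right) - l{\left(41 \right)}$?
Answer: $\frac{2976}{23} \approx 129.39$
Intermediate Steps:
$l{\left(k \right)} = \frac{-4 + k}{-18 + k}$
$\left(-1 - 33 \left(0 - 4\right)\right) - l{\left(41 \right)} = \left(-1 - 33 \left(0 - 4\right)\right) - \frac{-4 + 41}{-18 + 41} = \left(-1 - -132\right) - \frac{1}{23} \cdot 37 = \left(-1 + 132\right) - \frac{1}{23} \cdot 37 = 131 - \frac{37}{23} = \frac{2976}{23}$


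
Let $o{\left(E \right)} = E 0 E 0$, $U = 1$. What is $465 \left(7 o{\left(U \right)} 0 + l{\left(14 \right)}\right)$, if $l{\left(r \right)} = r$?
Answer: $6510$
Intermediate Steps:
$o{\left(E \right)} = 0$ ($o{\left(E \right)} = E 0 \cdot 0 = 0 \cdot 0 = 0$)
$465 \left(7 o{\left(U \right)} 0 + l{\left(14 \right)}\right) = 465 \left(7 \cdot 0 \cdot 0 + 14\right) = 465 \left(0 \cdot 0 + 14\right) = 465 \left(0 + 14\right) = 465 \cdot 14 = 6510$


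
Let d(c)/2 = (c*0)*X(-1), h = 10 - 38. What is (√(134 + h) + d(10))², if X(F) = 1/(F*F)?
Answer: 106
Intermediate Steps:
h = -28
X(F) = F⁻² (X(F) = 1/F² = F⁻²)
d(c) = 0 (d(c) = 2*((c*0)/(-1)²) = 2*(0*1) = 2*0 = 0)
(√(134 + h) + d(10))² = (√(134 - 28) + 0)² = (√106 + 0)² = (√106)² = 106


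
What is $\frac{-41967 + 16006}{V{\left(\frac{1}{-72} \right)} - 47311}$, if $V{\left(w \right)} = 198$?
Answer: $\frac{25961}{47113} \approx 0.55104$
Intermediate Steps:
$\frac{-41967 + 16006}{V{\left(\frac{1}{-72} \right)} - 47311} = \frac{-41967 + 16006}{198 - 47311} = - \frac{25961}{-47113} = \left(-25961\right) \left(- \frac{1}{47113}\right) = \frac{25961}{47113}$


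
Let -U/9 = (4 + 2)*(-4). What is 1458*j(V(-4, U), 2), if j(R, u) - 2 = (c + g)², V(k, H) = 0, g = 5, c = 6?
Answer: 179334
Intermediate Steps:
U = 216 (U = -9*(4 + 2)*(-4) = -54*(-4) = -9*(-24) = 216)
j(R, u) = 123 (j(R, u) = 2 + (6 + 5)² = 2 + 11² = 2 + 121 = 123)
1458*j(V(-4, U), 2) = 1458*123 = 179334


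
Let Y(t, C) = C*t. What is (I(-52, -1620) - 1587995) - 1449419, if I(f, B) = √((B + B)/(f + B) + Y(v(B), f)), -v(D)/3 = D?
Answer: -3037414 + 45*I*√5451347/209 ≈ -3.0374e+6 + 502.71*I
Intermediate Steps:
v(D) = -3*D
I(f, B) = √(-3*B*f + 2*B/(B + f)) (I(f, B) = √((B + B)/(f + B) + f*(-3*B)) = √((2*B)/(B + f) - 3*B*f) = √(2*B/(B + f) - 3*B*f) = √(-3*B*f + 2*B/(B + f)))
(I(-52, -1620) - 1587995) - 1449419 = (√(-1620*(2 - 3*(-52)*(-1620 - 52))/(-1620 - 52)) - 1587995) - 1449419 = (√(-1620*(2 - 3*(-52)*(-1672))/(-1672)) - 1587995) - 1449419 = (√(-1620*(-1/1672)*(2 - 260832)) - 1587995) - 1449419 = (√(-1620*(-1/1672)*(-260830)) - 1587995) - 1449419 = (√(-52818075/209) - 1587995) - 1449419 = (45*I*√5451347/209 - 1587995) - 1449419 = (-1587995 + 45*I*√5451347/209) - 1449419 = -3037414 + 45*I*√5451347/209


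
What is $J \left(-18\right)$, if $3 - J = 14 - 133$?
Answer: $-2196$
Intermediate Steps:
$J = 122$ ($J = 3 - \left(14 - 133\right) = 3 - -119 = 3 + 119 = 122$)
$J \left(-18\right) = 122 \left(-18\right) = -2196$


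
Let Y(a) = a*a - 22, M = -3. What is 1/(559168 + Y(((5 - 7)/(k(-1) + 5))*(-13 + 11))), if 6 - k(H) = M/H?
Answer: 4/2236585 ≈ 1.7884e-6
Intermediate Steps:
k(H) = 6 + 3/H (k(H) = 6 - (-3)/H = 6 + 3/H)
Y(a) = -22 + a² (Y(a) = a² - 22 = -22 + a²)
1/(559168 + Y(((5 - 7)/(k(-1) + 5))*(-13 + 11))) = 1/(559168 + (-22 + (((5 - 7)/((6 + 3/(-1)) + 5))*(-13 + 11))²)) = 1/(559168 + (-22 + (-2/((6 + 3*(-1)) + 5)*(-2))²)) = 1/(559168 + (-22 + (-2/((6 - 3) + 5)*(-2))²)) = 1/(559168 + (-22 + (-2/(3 + 5)*(-2))²)) = 1/(559168 + (-22 + (-2/8*(-2))²)) = 1/(559168 + (-22 + (-2*⅛*(-2))²)) = 1/(559168 + (-22 + (-¼*(-2))²)) = 1/(559168 + (-22 + (½)²)) = 1/(559168 + (-22 + ¼)) = 1/(559168 - 87/4) = 1/(2236585/4) = 4/2236585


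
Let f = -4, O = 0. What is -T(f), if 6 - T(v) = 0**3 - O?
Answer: -6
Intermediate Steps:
T(v) = 6 (T(v) = 6 - (0**3 - 1*0) = 6 - (0 + 0) = 6 - 1*0 = 6 + 0 = 6)
-T(f) = -1*6 = -6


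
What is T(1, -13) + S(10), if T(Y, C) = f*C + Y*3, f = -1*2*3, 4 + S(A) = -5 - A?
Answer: 62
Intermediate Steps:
S(A) = -9 - A (S(A) = -4 + (-5 - A) = -9 - A)
f = -6 (f = -2*3 = -6)
T(Y, C) = -6*C + 3*Y (T(Y, C) = -6*C + Y*3 = -6*C + 3*Y)
T(1, -13) + S(10) = (-6*(-13) + 3*1) + (-9 - 1*10) = (78 + 3) + (-9 - 10) = 81 - 19 = 62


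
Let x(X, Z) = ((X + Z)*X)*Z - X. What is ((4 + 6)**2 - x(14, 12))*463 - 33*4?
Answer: -1969734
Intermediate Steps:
x(X, Z) = -X + X*Z*(X + Z) (x(X, Z) = (X*(X + Z))*Z - X = X*Z*(X + Z) - X = -X + X*Z*(X + Z))
((4 + 6)**2 - x(14, 12))*463 - 33*4 = ((4 + 6)**2 - 14*(-1 + 12**2 + 14*12))*463 - 33*4 = (10**2 - 14*(-1 + 144 + 168))*463 - 132 = (100 - 14*311)*463 - 132 = (100 - 1*4354)*463 - 132 = (100 - 4354)*463 - 132 = -4254*463 - 132 = -1969602 - 132 = -1969734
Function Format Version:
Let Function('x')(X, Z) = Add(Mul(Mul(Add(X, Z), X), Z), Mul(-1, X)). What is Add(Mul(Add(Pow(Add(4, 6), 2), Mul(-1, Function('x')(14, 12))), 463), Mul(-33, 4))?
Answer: -1969734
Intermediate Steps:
Function('x')(X, Z) = Add(Mul(-1, X), Mul(X, Z, Add(X, Z))) (Function('x')(X, Z) = Add(Mul(Mul(X, Add(X, Z)), Z), Mul(-1, X)) = Add(Mul(X, Z, Add(X, Z)), Mul(-1, X)) = Add(Mul(-1, X), Mul(X, Z, Add(X, Z))))
Add(Mul(Add(Pow(Add(4, 6), 2), Mul(-1, Function('x')(14, 12))), 463), Mul(-33, 4)) = Add(Mul(Add(Pow(Add(4, 6), 2), Mul(-1, Mul(14, Add(-1, Pow(12, 2), Mul(14, 12))))), 463), Mul(-33, 4)) = Add(Mul(Add(Pow(10, 2), Mul(-1, Mul(14, Add(-1, 144, 168)))), 463), -132) = Add(Mul(Add(100, Mul(-1, Mul(14, 311))), 463), -132) = Add(Mul(Add(100, Mul(-1, 4354)), 463), -132) = Add(Mul(Add(100, -4354), 463), -132) = Add(Mul(-4254, 463), -132) = Add(-1969602, -132) = -1969734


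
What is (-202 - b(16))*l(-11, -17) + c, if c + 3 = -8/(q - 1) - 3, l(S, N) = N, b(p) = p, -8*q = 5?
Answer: 48164/13 ≈ 3704.9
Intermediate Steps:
q = -5/8 (q = -⅛*5 = -5/8 ≈ -0.62500)
c = -14/13 (c = -3 + (-8/(-5/8 - 1) - 3) = -3 + (-8/(-13/8) - 3) = -3 + (-8/13*(-8) - 3) = -3 + (64/13 - 3) = -3 + 25/13 = -14/13 ≈ -1.0769)
(-202 - b(16))*l(-11, -17) + c = (-202 - 1*16)*(-17) - 14/13 = (-202 - 16)*(-17) - 14/13 = -218*(-17) - 14/13 = 3706 - 14/13 = 48164/13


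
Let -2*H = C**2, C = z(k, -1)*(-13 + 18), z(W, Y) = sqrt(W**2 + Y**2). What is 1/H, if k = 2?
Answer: -2/125 ≈ -0.016000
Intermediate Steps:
C = 5*sqrt(5) (C = sqrt(2**2 + (-1)**2)*(-13 + 18) = sqrt(4 + 1)*5 = sqrt(5)*5 = 5*sqrt(5) ≈ 11.180)
H = -125/2 (H = -(5*sqrt(5))**2/2 = -1/2*125 = -125/2 ≈ -62.500)
1/H = 1/(-125/2) = -2/125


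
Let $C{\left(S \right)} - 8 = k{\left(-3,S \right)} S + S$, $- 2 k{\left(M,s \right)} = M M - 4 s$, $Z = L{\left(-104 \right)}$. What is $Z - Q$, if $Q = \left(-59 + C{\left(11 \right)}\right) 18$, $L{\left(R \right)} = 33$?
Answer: $-2712$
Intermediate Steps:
$Z = 33$
$k{\left(M,s \right)} = 2 s - \frac{M^{2}}{2}$ ($k{\left(M,s \right)} = - \frac{M M - 4 s}{2} = - \frac{M^{2} - 4 s}{2} = 2 s - \frac{M^{2}}{2}$)
$C{\left(S \right)} = 8 + S + S \left(- \frac{9}{2} + 2 S\right)$ ($C{\left(S \right)} = 8 + \left(\left(2 S - \frac{\left(-3\right)^{2}}{2}\right) S + S\right) = 8 + \left(\left(2 S - \frac{9}{2}\right) S + S\right) = 8 + \left(\left(- \frac{9}{2} + 2 S\right) S + S\right) = 8 + \left(S \left(- \frac{9}{2} + 2 S\right) + S\right) = 8 + \left(S + S \left(- \frac{9}{2} + 2 S\right)\right) = 8 + S + S \left(- \frac{9}{2} + 2 S\right)$)
$Q = 2745$ ($Q = \left(-59 + \left(8 + 2 \cdot 11^{2} - \frac{77}{2}\right)\right) 18 = \left(-59 + \left(8 + 2 \cdot 121 - \frac{77}{2}\right)\right) 18 = \left(-59 + \left(8 + 242 - \frac{77}{2}\right)\right) 18 = \left(-59 + \frac{423}{2}\right) 18 = \frac{305}{2} \cdot 18 = 2745$)
$Z - Q = 33 - 2745 = -2712$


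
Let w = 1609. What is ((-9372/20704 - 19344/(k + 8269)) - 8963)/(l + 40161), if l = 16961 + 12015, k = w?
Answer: -229194132581/1767436520168 ≈ -0.12968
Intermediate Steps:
k = 1609
l = 28976
((-9372/20704 - 19344/(k + 8269)) - 8963)/(l + 40161) = ((-9372/20704 - 19344/(1609 + 8269)) - 8963)/(28976 + 40161) = ((-9372*1/20704 - 19344/9878) - 8963)/69137 = ((-2343/5176 - 19344*1/9878) - 8963)*(1/69137) = ((-2343/5176 - 9672/4939) - 8963)*(1/69137) = (-61634349/25564264 - 8963)*(1/69137) = -229194132581/25564264*1/69137 = -229194132581/1767436520168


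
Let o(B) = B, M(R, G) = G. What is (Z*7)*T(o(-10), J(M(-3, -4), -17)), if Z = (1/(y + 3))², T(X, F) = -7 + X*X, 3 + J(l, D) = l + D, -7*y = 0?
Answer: 217/3 ≈ 72.333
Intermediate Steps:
y = 0 (y = -⅐*0 = 0)
J(l, D) = -3 + D + l (J(l, D) = -3 + (l + D) = -3 + (D + l) = -3 + D + l)
T(X, F) = -7 + X²
Z = ⅑ (Z = (1/(0 + 3))² = (1/3)² = (⅓)² = ⅑ ≈ 0.11111)
(Z*7)*T(o(-10), J(M(-3, -4), -17)) = ((⅑)*7)*(-7 + (-10)²) = 7*(-7 + 100)/9 = (7/9)*93 = 217/3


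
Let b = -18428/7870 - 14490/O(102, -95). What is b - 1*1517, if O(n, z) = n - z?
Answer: -1234804123/775195 ≈ -1592.9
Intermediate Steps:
b = -58833308/775195 (b = -18428/7870 - 14490/(102 - 1*(-95)) = -18428*1/7870 - 14490/(102 + 95) = -9214/3935 - 14490/197 = -58833308/775195 ≈ -75.895)
b - 1*1517 = -58833308/775195 - 1*1517 = -58833308/775195 - 1517 = -1234804123/775195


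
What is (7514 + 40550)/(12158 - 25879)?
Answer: -48064/13721 ≈ -3.5030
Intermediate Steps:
(7514 + 40550)/(12158 - 25879) = 48064/(-13721) = 48064*(-1/13721) = -48064/13721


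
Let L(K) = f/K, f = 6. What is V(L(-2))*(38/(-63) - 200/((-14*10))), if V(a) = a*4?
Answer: -208/21 ≈ -9.9048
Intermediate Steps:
L(K) = 6/K
V(a) = 4*a
V(L(-2))*(38/(-63) - 200/((-14*10))) = (4*(6/(-2)))*(38/(-63) - 200/((-14*10))) = (4*(6*(-1/2)))*(38*(-1/63) - 200/(-140)) = (4*(-3))*(-38/63 - 200*(-1/140)) = -12*(-38/63 + 10/7) = -12*52/63 = -208/21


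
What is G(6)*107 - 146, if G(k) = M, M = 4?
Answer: 282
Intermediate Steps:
G(k) = 4
G(6)*107 - 146 = 4*107 - 146 = 428 - 146 = 282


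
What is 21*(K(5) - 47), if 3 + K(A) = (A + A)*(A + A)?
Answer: 1050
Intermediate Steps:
K(A) = -3 + 4*A**2 (K(A) = -3 + (A + A)*(A + A) = -3 + (2*A)*(2*A) = -3 + 4*A**2)
21*(K(5) - 47) = 21*((-3 + 4*5**2) - 47) = 21*((-3 + 4*25) - 47) = 21*((-3 + 100) - 47) = 21*(97 - 47) = 21*50 = 1050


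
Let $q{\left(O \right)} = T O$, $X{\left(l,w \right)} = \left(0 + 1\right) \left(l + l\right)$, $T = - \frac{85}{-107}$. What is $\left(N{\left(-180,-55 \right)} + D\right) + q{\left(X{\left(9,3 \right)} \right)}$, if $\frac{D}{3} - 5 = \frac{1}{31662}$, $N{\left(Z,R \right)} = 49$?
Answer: $\frac{88421519}{1129278} \approx 78.299$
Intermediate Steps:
$D = \frac{158311}{10554}$ ($D = 15 + \frac{3}{31662} = 15 + 3 \cdot \frac{1}{31662} = 15 + \frac{1}{10554} = \frac{158311}{10554} \approx 15.0$)
$T = \frac{85}{107}$ ($T = \left(-85\right) \left(- \frac{1}{107}\right) = \frac{85}{107} \approx 0.79439$)
$X{\left(l,w \right)} = 2 l$ ($X{\left(l,w \right)} = 1 \cdot 2 l = 2 l$)
$q{\left(O \right)} = \frac{85 O}{107}$
$\left(N{\left(-180,-55 \right)} + D\right) + q{\left(X{\left(9,3 \right)} \right)} = \left(49 + \frac{158311}{10554}\right) + \frac{85 \cdot 2 \cdot 9}{107} = \frac{675457}{10554} + \frac{85}{107} \cdot 18 = \frac{675457}{10554} + \frac{1530}{107} = \frac{88421519}{1129278}$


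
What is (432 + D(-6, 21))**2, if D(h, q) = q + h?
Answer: 199809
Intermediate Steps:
D(h, q) = h + q
(432 + D(-6, 21))**2 = (432 + (-6 + 21))**2 = (432 + 15)**2 = 447**2 = 199809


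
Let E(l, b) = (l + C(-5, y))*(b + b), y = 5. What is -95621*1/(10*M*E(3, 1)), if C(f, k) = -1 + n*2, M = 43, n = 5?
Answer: -95621/10320 ≈ -9.2656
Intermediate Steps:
C(f, k) = 9 (C(f, k) = -1 + 5*2 = -1 + 10 = 9)
E(l, b) = 2*b*(9 + l) (E(l, b) = (l + 9)*(b + b) = (9 + l)*(2*b) = 2*b*(9 + l))
-95621*1/(10*M*E(3, 1)) = -95621*1/(860*(9 + 3)) = -95621/(430*(2*1*12)) = -95621/(430*24) = -95621/10320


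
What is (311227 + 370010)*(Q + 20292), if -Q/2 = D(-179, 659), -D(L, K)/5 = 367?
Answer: 16323800994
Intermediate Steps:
D(L, K) = -1835 (D(L, K) = -5*367 = -1835)
Q = 3670 (Q = -2*(-1835) = 3670)
(311227 + 370010)*(Q + 20292) = (311227 + 370010)*(3670 + 20292) = 681237*23962 = 16323800994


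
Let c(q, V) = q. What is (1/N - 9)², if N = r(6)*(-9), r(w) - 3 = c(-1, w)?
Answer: 26569/324 ≈ 82.003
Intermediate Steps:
r(w) = 2 (r(w) = 3 - 1 = 2)
N = -18 (N = 2*(-9) = -18)
(1/N - 9)² = (1/(-18) - 9)² = (-1/18 - 9)² = (-163/18)² = 26569/324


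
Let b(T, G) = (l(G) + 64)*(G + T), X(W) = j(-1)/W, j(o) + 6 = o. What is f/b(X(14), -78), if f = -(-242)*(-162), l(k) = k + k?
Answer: -19602/3611 ≈ -5.4284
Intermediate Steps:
l(k) = 2*k
j(o) = -6 + o
X(W) = -7/W (X(W) = (-6 - 1)/W = -7/W)
f = -39204 (f = -1*39204 = -39204)
b(T, G) = (64 + 2*G)*(G + T) (b(T, G) = (2*G + 64)*(G + T) = (64 + 2*G)*(G + T))
f/b(X(14), -78) = -39204/(2*(-78)² + 64*(-78) + 64*(-7/14) + 2*(-78)*(-7/14)) = -39204/(2*6084 - 4992 + 64*(-7*1/14) + 2*(-78)*(-7*1/14)) = -39204/(12168 - 4992 + 64*(-½) + 2*(-78)*(-½)) = -39204/(12168 - 4992 - 32 + 78) = -39204/7222 = -39204*1/7222 = -19602/3611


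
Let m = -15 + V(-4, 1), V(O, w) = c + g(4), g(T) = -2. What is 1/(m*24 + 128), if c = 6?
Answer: -1/136 ≈ -0.0073529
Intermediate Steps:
V(O, w) = 4 (V(O, w) = 6 - 2 = 4)
m = -11 (m = -15 + 4 = -11)
1/(m*24 + 128) = 1/(-11*24 + 128) = 1/(-264 + 128) = 1/(-136) = -1/136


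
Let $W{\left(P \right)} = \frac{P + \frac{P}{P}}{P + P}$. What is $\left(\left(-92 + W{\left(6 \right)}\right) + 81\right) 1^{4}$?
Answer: $- \frac{125}{12} \approx -10.417$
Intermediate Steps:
$W{\left(P \right)} = \frac{1 + P}{2 P}$ ($W{\left(P \right)} = \frac{P + 1}{2 P} = \left(1 + P\right) \frac{1}{2 P} = \frac{1 + P}{2 P}$)
$\left(\left(-92 + W{\left(6 \right)}\right) + 81\right) 1^{4} = \left(\left(-92 + \frac{1 + 6}{2 \cdot 6}\right) + 81\right) 1^{4} = \left(\left(-92 + \frac{1}{2} \cdot \frac{1}{6} \cdot 7\right) + 81\right) 1 = \left(\left(-92 + \frac{7}{12}\right) + 81\right) 1 = \left(- \frac{1097}{12} + 81\right) 1 = \left(- \frac{125}{12}\right) 1 = - \frac{125}{12}$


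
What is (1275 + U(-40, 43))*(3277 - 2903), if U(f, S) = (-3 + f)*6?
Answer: 380358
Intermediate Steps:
U(f, S) = -18 + 6*f
(1275 + U(-40, 43))*(3277 - 2903) = (1275 + (-18 + 6*(-40)))*(3277 - 2903) = (1275 + (-18 - 240))*374 = (1275 - 258)*374 = 1017*374 = 380358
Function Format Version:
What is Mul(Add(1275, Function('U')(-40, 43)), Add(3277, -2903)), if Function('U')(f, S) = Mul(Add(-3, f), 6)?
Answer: 380358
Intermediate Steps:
Function('U')(f, S) = Add(-18, Mul(6, f))
Mul(Add(1275, Function('U')(-40, 43)), Add(3277, -2903)) = Mul(Add(1275, Add(-18, Mul(6, -40))), Add(3277, -2903)) = Mul(Add(1275, Add(-18, -240)), 374) = Mul(Add(1275, -258), 374) = Mul(1017, 374) = 380358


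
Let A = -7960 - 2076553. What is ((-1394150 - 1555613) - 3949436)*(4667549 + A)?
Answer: -17820879388164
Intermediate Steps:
A = -2084513
((-1394150 - 1555613) - 3949436)*(4667549 + A) = ((-1394150 - 1555613) - 3949436)*(4667549 - 2084513) = (-2949763 - 3949436)*2583036 = -6899199*2583036 = -17820879388164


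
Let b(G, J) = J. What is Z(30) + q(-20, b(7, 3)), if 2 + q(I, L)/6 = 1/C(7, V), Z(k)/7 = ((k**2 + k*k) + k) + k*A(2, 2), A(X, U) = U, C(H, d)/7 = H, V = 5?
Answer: 647688/49 ≈ 13218.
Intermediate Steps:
C(H, d) = 7*H
Z(k) = 14*k**2 + 21*k (Z(k) = 7*(((k**2 + k*k) + k) + k*2) = 7*(((k**2 + k**2) + k) + 2*k) = 7*((2*k**2 + k) + 2*k) = 7*((k + 2*k**2) + 2*k) = 7*(2*k**2 + 3*k) = 14*k**2 + 21*k)
q(I, L) = -582/49 (q(I, L) = -12 + 6/((7*7)) = -12 + 6/49 = -582/49)
Z(30) + q(-20, b(7, 3)) = 7*30*(3 + 2*30) - 582/49 = 7*30*(3 + 60) - 582/49 = 7*30*63 - 582/49 = 13230 - 582/49 = 647688/49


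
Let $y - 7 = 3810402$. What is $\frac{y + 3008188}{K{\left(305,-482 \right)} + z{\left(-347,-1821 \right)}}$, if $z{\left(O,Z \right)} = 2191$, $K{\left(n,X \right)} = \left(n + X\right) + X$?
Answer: $\frac{6818597}{1532} \approx 4450.8$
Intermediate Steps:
$K{\left(n,X \right)} = n + 2 X$ ($K{\left(n,X \right)} = \left(X + n\right) + X = n + 2 X$)
$y = 3810409$ ($y = 7 + 3810402 = 3810409$)
$\frac{y + 3008188}{K{\left(305,-482 \right)} + z{\left(-347,-1821 \right)}} = \frac{3810409 + 3008188}{\left(305 + 2 \left(-482\right)\right) + 2191} = \frac{6818597}{\left(305 - 964\right) + 2191} = \frac{6818597}{-659 + 2191} = \frac{6818597}{1532}$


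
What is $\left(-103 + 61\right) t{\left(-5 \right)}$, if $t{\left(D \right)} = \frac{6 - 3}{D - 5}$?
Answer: $\frac{63}{5} \approx 12.6$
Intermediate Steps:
$t{\left(D \right)} = \frac{3}{-5 + D}$
$\left(-103 + 61\right) t{\left(-5 \right)} = \left(-103 + 61\right) \frac{3}{-5 - 5} = - 42 \frac{3}{-10} = - 42 \cdot 3 \left(- \frac{1}{10}\right) = \left(-42\right) \left(- \frac{3}{10}\right) = \frac{63}{5}$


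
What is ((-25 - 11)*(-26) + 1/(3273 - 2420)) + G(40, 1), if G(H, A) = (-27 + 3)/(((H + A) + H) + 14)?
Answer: 75828383/81035 ≈ 935.75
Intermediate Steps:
G(H, A) = -24/(14 + A + 2*H) (G(H, A) = -24/(((A + H) + H) + 14) = -24/((A + 2*H) + 14) = -24/(14 + A + 2*H))
((-25 - 11)*(-26) + 1/(3273 - 2420)) + G(40, 1) = ((-25 - 11)*(-26) + 1/(3273 - 2420)) - 24/(14 + 1 + 2*40) = (-36*(-26) + 1/853) - 24/(14 + 1 + 80) = (936 + 1/853) - 24/95 = 798409/853 - 24*1/95 = 798409/853 - 24/95 = 75828383/81035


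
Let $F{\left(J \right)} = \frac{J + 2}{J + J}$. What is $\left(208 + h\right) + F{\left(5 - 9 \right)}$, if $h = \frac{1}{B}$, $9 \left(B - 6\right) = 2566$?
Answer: $\frac{136406}{655} \approx 208.25$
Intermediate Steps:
$B = \frac{2620}{9}$ ($B = 6 + \frac{1}{9} \cdot 2566 = 6 + \frac{2566}{9} = \frac{2620}{9} \approx 291.11$)
$F{\left(J \right)} = \frac{2 + J}{2 J}$
$h = \frac{9}{2620}$ ($h = \frac{1}{\frac{2620}{9}} = \frac{9}{2620} \approx 0.0034351$)
$\left(208 + h\right) + F{\left(5 - 9 \right)} = \left(208 + \frac{9}{2620}\right) + \frac{2 + \left(5 - 9\right)}{2 \left(5 - 9\right)} = \frac{544969}{2620} + \frac{2 + \left(5 - 9\right)}{2 \left(5 - 9\right)} = \frac{544969}{2620} + \frac{2 - 4}{2 \left(-4\right)} = \frac{544969}{2620} + \frac{1}{2} \left(- \frac{1}{4}\right) \left(-2\right) = \frac{544969}{2620} + \frac{1}{4} = \frac{136406}{655}$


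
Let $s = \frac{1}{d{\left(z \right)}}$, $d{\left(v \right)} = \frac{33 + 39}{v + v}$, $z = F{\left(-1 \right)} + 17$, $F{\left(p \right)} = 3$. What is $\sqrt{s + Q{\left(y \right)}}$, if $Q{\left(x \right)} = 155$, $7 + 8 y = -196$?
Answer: $\frac{10 \sqrt{14}}{3} \approx 12.472$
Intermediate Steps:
$y = - \frac{203}{8}$ ($y = - \frac{7}{8} + \frac{1}{8} \left(-196\right) = - \frac{7}{8} - \frac{49}{2} = - \frac{203}{8} \approx -25.375$)
$z = 20$ ($z = 3 + 17 = 20$)
$d{\left(v \right)} = \frac{36}{v}$ ($d{\left(v \right)} = \frac{72}{2 v} = 72 \frac{1}{2 v} = \frac{36}{v}$)
$s = \frac{5}{9}$ ($s = \frac{1}{36 \cdot \frac{1}{20}} = \frac{1}{\frac{9}{5}} = \frac{5}{9} \approx 0.55556$)
$\sqrt{s + Q{\left(y \right)}} = \sqrt{\frac{5}{9} + 155} = \sqrt{\frac{1400}{9}} = \frac{10 \sqrt{14}}{3}$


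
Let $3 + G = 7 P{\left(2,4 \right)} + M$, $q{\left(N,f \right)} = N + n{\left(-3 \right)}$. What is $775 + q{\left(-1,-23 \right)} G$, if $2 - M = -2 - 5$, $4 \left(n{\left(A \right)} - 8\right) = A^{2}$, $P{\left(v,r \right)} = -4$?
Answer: $\frac{1143}{2} \approx 571.5$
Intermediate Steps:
$n{\left(A \right)} = 8 + \frac{A^{2}}{4}$
$M = 9$ ($M = 2 - \left(-2 - 5\right) = 2 - -7 = 2 + 7 = 9$)
$q{\left(N,f \right)} = \frac{41}{4} + N$ ($q{\left(N,f \right)} = N + \left(8 + \frac{\left(-3\right)^{2}}{4}\right) = N + \left(8 + \frac{1}{4} \cdot 9\right) = N + \left(8 + \frac{9}{4}\right) = N + \frac{41}{4} = \frac{41}{4} + N$)
$G = -22$ ($G = -3 + \left(7 \left(-4\right) + 9\right) = -3 + \left(-28 + 9\right) = -3 - 19 = -22$)
$775 + q{\left(-1,-23 \right)} G = 775 + \left(\frac{41}{4} - 1\right) \left(-22\right) = 775 + \frac{37}{4} \left(-22\right) = 775 - \frac{407}{2} = \frac{1143}{2}$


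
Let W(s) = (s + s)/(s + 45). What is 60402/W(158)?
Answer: 6130803/158 ≈ 38803.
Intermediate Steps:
W(s) = 2*s/(45 + s) (W(s) = (2*s)/(45 + s) = 2*s/(45 + s))
60402/W(158) = 60402/((2*158/(45 + 158))) = 60402/((2*158/203)) = 60402/((2*158*(1/203))) = 60402/(316/203) = 60402*(203/316) = 6130803/158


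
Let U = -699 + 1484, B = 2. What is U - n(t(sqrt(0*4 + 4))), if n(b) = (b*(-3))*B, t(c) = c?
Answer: 797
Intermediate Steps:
n(b) = -6*b (n(b) = (b*(-3))*2 = -3*b*2 = -6*b)
U = 785
U - n(t(sqrt(0*4 + 4))) = 785 - (-6)*sqrt(0*4 + 4) = 785 - (-6)*sqrt(0 + 4) = 785 - (-6)*sqrt(4) = 785 - (-6)*2 = 785 - 1*(-12) = 785 + 12 = 797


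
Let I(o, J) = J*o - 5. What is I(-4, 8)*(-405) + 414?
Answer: 15399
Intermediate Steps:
I(o, J) = -5 + J*o
I(-4, 8)*(-405) + 414 = (-5 + 8*(-4))*(-405) + 414 = (-5 - 32)*(-405) + 414 = -37*(-405) + 414 = 14985 + 414 = 15399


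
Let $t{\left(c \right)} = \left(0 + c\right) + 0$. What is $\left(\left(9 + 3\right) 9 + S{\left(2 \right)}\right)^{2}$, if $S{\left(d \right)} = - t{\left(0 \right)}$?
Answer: $11664$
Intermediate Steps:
$t{\left(c \right)} = c$ ($t{\left(c \right)} = c + 0 = c$)
$S{\left(d \right)} = 0$ ($S{\left(d \right)} = \left(-1\right) 0 = 0$)
$\left(\left(9 + 3\right) 9 + S{\left(2 \right)}\right)^{2} = \left(\left(9 + 3\right) 9 + 0\right)^{2} = \left(12 \cdot 9 + 0\right)^{2} = \left(108 + 0\right)^{2} = 108^{2} = 11664$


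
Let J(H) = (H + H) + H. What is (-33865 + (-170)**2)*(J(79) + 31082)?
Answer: -155498835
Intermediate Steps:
J(H) = 3*H (J(H) = 2*H + H = 3*H)
(-33865 + (-170)**2)*(J(79) + 31082) = (-33865 + (-170)**2)*(3*79 + 31082) = (-33865 + 28900)*(237 + 31082) = -4965*31319 = -155498835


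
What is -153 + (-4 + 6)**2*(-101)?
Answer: -557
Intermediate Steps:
-153 + (-4 + 6)**2*(-101) = -153 + 2**2*(-101) = -153 + 4*(-101) = -153 - 404 = -557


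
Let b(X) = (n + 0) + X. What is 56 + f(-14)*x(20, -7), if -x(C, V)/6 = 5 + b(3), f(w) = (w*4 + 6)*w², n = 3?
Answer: 646856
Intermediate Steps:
b(X) = 3 + X (b(X) = (3 + 0) + X = 3 + X)
f(w) = w²*(6 + 4*w) (f(w) = (4*w + 6)*w² = (6 + 4*w)*w² = w²*(6 + 4*w))
x(C, V) = -66 (x(C, V) = -6*(5 + (3 + 3)) = -6*(5 + 6) = -6*11 = -66)
56 + f(-14)*x(20, -7) = 56 + ((-14)²*(6 + 4*(-14)))*(-66) = 56 + (196*(6 - 56))*(-66) = 56 + (196*(-50))*(-66) = 56 - 9800*(-66) = 56 + 646800 = 646856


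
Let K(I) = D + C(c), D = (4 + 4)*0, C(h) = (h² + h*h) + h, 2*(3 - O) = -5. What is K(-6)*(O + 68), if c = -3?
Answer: 2205/2 ≈ 1102.5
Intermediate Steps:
O = 11/2 (O = 3 - ½*(-5) = 3 + 5/2 = 11/2 ≈ 5.5000)
C(h) = h + 2*h² (C(h) = (h² + h²) + h = 2*h² + h = h + 2*h²)
D = 0 (D = 8*0 = 0)
K(I) = 15 (K(I) = 0 - 3*(1 + 2*(-3)) = 0 - 3*(1 - 6) = 0 - 3*(-5) = 0 + 15 = 15)
K(-6)*(O + 68) = 15*(11/2 + 68) = 15*(147/2) = 2205/2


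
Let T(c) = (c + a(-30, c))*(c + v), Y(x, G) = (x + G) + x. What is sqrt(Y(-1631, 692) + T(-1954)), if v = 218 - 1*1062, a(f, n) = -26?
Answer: sqrt(5537470) ≈ 2353.2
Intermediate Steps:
Y(x, G) = G + 2*x (Y(x, G) = (G + x) + x = G + 2*x)
v = -844 (v = 218 - 1062 = -844)
T(c) = (-844 + c)*(-26 + c) (T(c) = (c - 26)*(c - 844) = (-26 + c)*(-844 + c) = (-844 + c)*(-26 + c))
sqrt(Y(-1631, 692) + T(-1954)) = sqrt((692 + 2*(-1631)) + (21944 + (-1954)**2 - 870*(-1954))) = sqrt((692 - 3262) + (21944 + 3818116 + 1699980)) = sqrt(-2570 + 5540040) = sqrt(5537470)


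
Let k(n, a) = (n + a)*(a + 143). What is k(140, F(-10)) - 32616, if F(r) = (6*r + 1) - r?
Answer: -24062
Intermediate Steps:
F(r) = 1 + 5*r (F(r) = (1 + 6*r) - r = 1 + 5*r)
k(n, a) = (143 + a)*(a + n) (k(n, a) = (a + n)*(143 + a) = (143 + a)*(a + n))
k(140, F(-10)) - 32616 = ((1 + 5*(-10))² + 143*(1 + 5*(-10)) + 143*140 + (1 + 5*(-10))*140) - 32616 = ((1 - 50)² + 143*(1 - 50) + 20020 + (1 - 50)*140) - 32616 = ((-49)² + 143*(-49) + 20020 - 49*140) - 32616 = (2401 - 7007 + 20020 - 6860) - 32616 = 8554 - 32616 = -24062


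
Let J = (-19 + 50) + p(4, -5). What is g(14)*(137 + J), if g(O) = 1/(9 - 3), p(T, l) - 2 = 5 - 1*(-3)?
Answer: 89/3 ≈ 29.667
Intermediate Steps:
p(T, l) = 10 (p(T, l) = 2 + (5 - 1*(-3)) = 2 + (5 + 3) = 2 + 8 = 10)
g(O) = ⅙ (g(O) = 1/6 = ⅙)
J = 41 (J = (-19 + 50) + 10 = 31 + 10 = 41)
g(14)*(137 + J) = (137 + 41)/6 = (⅙)*178 = 89/3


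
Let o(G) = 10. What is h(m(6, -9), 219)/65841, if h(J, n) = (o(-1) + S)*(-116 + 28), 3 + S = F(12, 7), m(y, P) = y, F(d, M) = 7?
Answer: -1232/65841 ≈ -0.018712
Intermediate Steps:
S = 4 (S = -3 + 7 = 4)
h(J, n) = -1232 (h(J, n) = (10 + 4)*(-116 + 28) = 14*(-88) = -1232)
h(m(6, -9), 219)/65841 = -1232/65841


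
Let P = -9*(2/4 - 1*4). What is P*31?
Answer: 1953/2 ≈ 976.50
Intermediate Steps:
P = 63/2 (P = -9*(2*(¼) - 4) = -9*(½ - 4) = -9*(-7/2) = 63/2 ≈ 31.500)
P*31 = (63/2)*31 = 1953/2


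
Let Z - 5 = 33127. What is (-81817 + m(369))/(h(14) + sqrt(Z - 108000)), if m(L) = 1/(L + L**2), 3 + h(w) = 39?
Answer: -11170475009/288851970 + 11170475009*I*sqrt(18717)/5199335460 ≈ -38.672 + 293.93*I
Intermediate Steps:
Z = 33132 (Z = 5 + 33127 = 33132)
h(w) = 36 (h(w) = -3 + 39 = 36)
(-81817 + m(369))/(h(14) + sqrt(Z - 108000)) = (-81817 + 1/(369*(1 + 369)))/(36 + sqrt(33132 - 108000)) = (-81817 + (1/369)/370)/(36 + sqrt(-74868)) = (-81817 + (1/369)*(1/370))/(36 + 2*I*sqrt(18717)) = (-81817 + 1/136530)/(36 + 2*I*sqrt(18717)) = -11170475009/(136530*(36 + 2*I*sqrt(18717)))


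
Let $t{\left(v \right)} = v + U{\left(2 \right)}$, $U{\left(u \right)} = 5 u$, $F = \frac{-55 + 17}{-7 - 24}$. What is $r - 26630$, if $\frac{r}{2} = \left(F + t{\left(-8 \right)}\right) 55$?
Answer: $- \frac{814530}{31} \approx -26275.0$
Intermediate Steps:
$F = \frac{38}{31}$ ($F = - \frac{38}{-31} = \left(-38\right) \left(- \frac{1}{31}\right) = \frac{38}{31} \approx 1.2258$)
$t{\left(v \right)} = 10 + v$ ($t{\left(v \right)} = v + 5 \cdot 2 = v + 10 = 10 + v$)
$r = \frac{11000}{31}$ ($r = 2 \left(\frac{38}{31} + \left(10 - 8\right)\right) 55 = 2 \left(\frac{38}{31} + 2\right) 55 = 2 \cdot \frac{100}{31} \cdot 55 = 2 \cdot \frac{5500}{31} = \frac{11000}{31} \approx 354.84$)
$r - 26630 = \frac{11000}{31} - 26630 = - \frac{814530}{31}$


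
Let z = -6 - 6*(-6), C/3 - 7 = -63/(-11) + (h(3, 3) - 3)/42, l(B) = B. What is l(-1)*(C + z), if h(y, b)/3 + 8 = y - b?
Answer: -10203/154 ≈ -66.253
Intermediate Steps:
h(y, b) = -24 - 3*b + 3*y (h(y, b) = -24 + 3*(y - b) = -24 + (-3*b + 3*y) = -24 - 3*b + 3*y)
C = 5583/154 (C = 21 + 3*(-63/(-11) + ((-24 - 3*3 + 3*3) - 3)/42) = 21 + 3*(-63*(-1/11) + ((-24 - 9 + 9) - 3)*(1/42)) = 21 + 3*(63/11 + (-24 - 3)*(1/42)) = 21 + 3*(63/11 - 27*1/42) = 21 + 3*(63/11 - 9/14) = 21 + 3*(783/154) = 21 + 2349/154 = 5583/154 ≈ 36.253)
z = 30 (z = -6 + 36 = 30)
l(-1)*(C + z) = -(5583/154 + 30) = -1*10203/154 = -10203/154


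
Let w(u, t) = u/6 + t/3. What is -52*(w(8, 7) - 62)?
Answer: 9100/3 ≈ 3033.3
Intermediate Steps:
w(u, t) = t/3 + u/6 (w(u, t) = u*(⅙) + t*(⅓) = u/6 + t/3 = t/3 + u/6)
-52*(w(8, 7) - 62) = -52*(((⅓)*7 + (⅙)*8) - 62) = -52*((7/3 + 4/3) - 62) = -52*(11/3 - 62) = -52*(-175/3) = 9100/3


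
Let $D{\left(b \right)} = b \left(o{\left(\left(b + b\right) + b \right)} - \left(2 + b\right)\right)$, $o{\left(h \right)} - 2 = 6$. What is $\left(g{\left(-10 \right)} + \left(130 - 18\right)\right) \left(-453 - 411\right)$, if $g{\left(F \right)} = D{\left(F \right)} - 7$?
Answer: $47520$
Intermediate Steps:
$o{\left(h \right)} = 8$ ($o{\left(h \right)} = 2 + 6 = 8$)
$D{\left(b \right)} = b \left(6 - b\right)$ ($D{\left(b \right)} = b \left(8 - \left(2 + b\right)\right) = b \left(6 - b\right)$)
$g{\left(F \right)} = -7 + F \left(6 - F\right)$ ($g{\left(F \right)} = F \left(6 - F\right) - 7 = -7 + F \left(6 - F\right)$)
$\left(g{\left(-10 \right)} + \left(130 - 18\right)\right) \left(-453 - 411\right) = \left(\left(-7 - - 10 \left(-6 - 10\right)\right) + \left(130 - 18\right)\right) \left(-453 - 411\right) = \left(\left(-7 - \left(-10\right) \left(-16\right)\right) + \left(130 - 18\right)\right) \left(-864\right) = \left(\left(-7 - 160\right) + 112\right) \left(-864\right) = \left(-167 + 112\right) \left(-864\right) = \left(-55\right) \left(-864\right) = 47520$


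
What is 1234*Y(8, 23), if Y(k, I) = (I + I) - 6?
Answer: 49360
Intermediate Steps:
Y(k, I) = -6 + 2*I (Y(k, I) = 2*I - 6 = -6 + 2*I)
1234*Y(8, 23) = 1234*(-6 + 2*23) = 1234*(-6 + 46) = 1234*40 = 49360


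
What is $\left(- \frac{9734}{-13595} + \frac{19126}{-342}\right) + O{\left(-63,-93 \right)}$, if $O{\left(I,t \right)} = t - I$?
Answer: $- \frac{198086821}{2324745} \approx -85.208$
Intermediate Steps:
$\left(- \frac{9734}{-13595} + \frac{19126}{-342}\right) + O{\left(-63,-93 \right)} = \left(- \frac{9734}{-13595} + \frac{19126}{-342}\right) - 30 = \left(\left(-9734\right) \left(- \frac{1}{13595}\right) + 19126 \left(- \frac{1}{342}\right)\right) + \left(-93 + 63\right) = \left(\frac{9734}{13595} - \frac{9563}{171}\right) - 30 = - \frac{128344471}{2324745} - 30 = - \frac{198086821}{2324745}$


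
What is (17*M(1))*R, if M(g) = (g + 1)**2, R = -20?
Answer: -1360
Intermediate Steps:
M(g) = (1 + g)**2
(17*M(1))*R = (17*(1 + 1)**2)*(-20) = (17*2**2)*(-20) = (17*4)*(-20) = 68*(-20) = -1360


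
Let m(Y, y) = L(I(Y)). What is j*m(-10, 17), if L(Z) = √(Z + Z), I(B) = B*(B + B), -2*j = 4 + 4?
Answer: -80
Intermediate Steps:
j = -4 (j = -(4 + 4)/2 = -½*8 = -4)
I(B) = 2*B² (I(B) = B*(2*B) = 2*B²)
L(Z) = √2*√Z (L(Z) = √(2*Z) = √2*√Z)
m(Y, y) = 2*√(Y²) (m(Y, y) = √2*√(2*Y²) = √2*(√2*√(Y²)) = 2*√(Y²))
j*m(-10, 17) = -8*√((-10)²) = -8*√100 = -8*10 = -4*20 = -80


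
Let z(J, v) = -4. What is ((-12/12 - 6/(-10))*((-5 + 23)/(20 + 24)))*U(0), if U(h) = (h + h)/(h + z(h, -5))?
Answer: 0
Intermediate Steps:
U(h) = 2*h/(-4 + h) (U(h) = (h + h)/(h - 4) = (2*h)/(-4 + h) = 2*h/(-4 + h))
((-12/12 - 6/(-10))*((-5 + 23)/(20 + 24)))*U(0) = ((-12/12 - 6/(-10))*((-5 + 23)/(20 + 24)))*(2*0/(-4 + 0)) = ((-12*1/12 - 6*(-⅒))*(18/44))*(2*0/(-4)) = ((-1 + ⅗)*(18*(1/44)))*(2*0*(-¼)) = -⅖*9/22*0 = -9/55*0 = 0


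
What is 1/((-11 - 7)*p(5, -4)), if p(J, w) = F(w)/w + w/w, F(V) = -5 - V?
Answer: -2/45 ≈ -0.044444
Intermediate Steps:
p(J, w) = 1 + (-5 - w)/w (p(J, w) = (-5 - w)/w + w/w = (-5 - w)/w + 1 = 1 + (-5 - w)/w)
1/((-11 - 7)*p(5, -4)) = 1/((-11 - 7)*(-5/(-4))) = 1/(-(-90)*(-1)/4) = 1/(-18*5/4) = 1/(-45/2) = -2/45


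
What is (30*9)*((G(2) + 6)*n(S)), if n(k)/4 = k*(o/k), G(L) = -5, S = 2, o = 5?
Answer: 5400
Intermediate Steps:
n(k) = 20 (n(k) = 4*(k*(5/k)) = 4*5 = 20)
(30*9)*((G(2) + 6)*n(S)) = (30*9)*((-5 + 6)*20) = 270*(1*20) = 270*20 = 5400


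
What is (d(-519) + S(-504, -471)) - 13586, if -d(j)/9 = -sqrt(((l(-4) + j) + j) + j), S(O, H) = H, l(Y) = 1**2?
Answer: -14057 + 18*I*sqrt(389) ≈ -14057.0 + 355.02*I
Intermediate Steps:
l(Y) = 1
d(j) = 9*sqrt(1 + 3*j) (d(j) = -(-9)*sqrt(((1 + j) + j) + j) = -(-9)*sqrt((1 + 2*j) + j) = -(-9)*sqrt(1 + 3*j) = 9*sqrt(1 + 3*j))
(d(-519) + S(-504, -471)) - 13586 = (9*sqrt(1 + 3*(-519)) - 471) - 13586 = (9*sqrt(1 - 1557) - 471) - 13586 = (9*sqrt(-1556) - 471) - 13586 = (9*(2*I*sqrt(389)) - 471) - 13586 = (18*I*sqrt(389) - 471) - 13586 = (-471 + 18*I*sqrt(389)) - 13586 = -14057 + 18*I*sqrt(389)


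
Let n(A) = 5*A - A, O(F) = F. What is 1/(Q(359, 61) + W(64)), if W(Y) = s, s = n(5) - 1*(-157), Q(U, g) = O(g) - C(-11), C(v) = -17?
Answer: 1/255 ≈ 0.0039216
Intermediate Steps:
n(A) = 4*A
Q(U, g) = 17 + g (Q(U, g) = g - 1*(-17) = g + 17 = 17 + g)
s = 177 (s = 4*5 - 1*(-157) = 20 + 157 = 177)
W(Y) = 177
1/(Q(359, 61) + W(64)) = 1/((17 + 61) + 177) = 1/(78 + 177) = 1/255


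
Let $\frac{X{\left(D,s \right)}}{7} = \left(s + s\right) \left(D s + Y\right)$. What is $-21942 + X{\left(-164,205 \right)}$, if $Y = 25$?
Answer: $-96439592$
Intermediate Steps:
$X{\left(D,s \right)} = 14 s \left(25 + D s\right)$ ($X{\left(D,s \right)} = 7 \left(s + s\right) \left(D s + 25\right) = 7 \cdot 2 s \left(25 + D s\right) = 14 s \left(25 + D s\right)$)
$-21942 + X{\left(-164,205 \right)} = -21942 + 14 \cdot 205 \left(25 - 33620\right) = -21942 + 14 \cdot 205 \left(-33595\right) = -21942 - 96417650 = -96439592$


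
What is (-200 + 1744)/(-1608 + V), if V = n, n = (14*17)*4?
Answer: -193/82 ≈ -2.3537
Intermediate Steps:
n = 952 (n = 238*4 = 952)
V = 952
(-200 + 1744)/(-1608 + V) = (-200 + 1744)/(-1608 + 952) = 1544/(-656) = 1544*(-1/656) = -193/82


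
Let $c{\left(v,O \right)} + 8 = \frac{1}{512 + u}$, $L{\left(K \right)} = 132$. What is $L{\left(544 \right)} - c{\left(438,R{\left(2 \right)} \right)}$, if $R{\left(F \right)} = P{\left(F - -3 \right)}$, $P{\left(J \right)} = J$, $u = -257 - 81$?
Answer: $\frac{24359}{174} \approx 139.99$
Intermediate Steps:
$u = -338$
$R{\left(F \right)} = 3 + F$ ($R{\left(F \right)} = F - -3 = F + 3 = 3 + F$)
$c{\left(v,O \right)} = - \frac{1391}{174}$ ($c{\left(v,O \right)} = -8 + \frac{1}{512 - 338} = -8 + \frac{1}{174} = - \frac{1391}{174}$)
$L{\left(544 \right)} - c{\left(438,R{\left(2 \right)} \right)} = 132 - - \frac{1391}{174} = 132 + \frac{1391}{174} = \frac{24359}{174}$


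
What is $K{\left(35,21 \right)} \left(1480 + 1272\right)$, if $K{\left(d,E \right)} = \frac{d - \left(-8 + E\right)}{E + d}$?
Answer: $\frac{7568}{7} \approx 1081.1$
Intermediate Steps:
$K{\left(d,E \right)} = \frac{8 + d - E}{E + d}$
$K{\left(35,21 \right)} \left(1480 + 1272\right) = \frac{8 + 35 - 21}{21 + 35} \left(1480 + 1272\right) = \frac{8 + 35 - 21}{56} \cdot 2752 = \frac{1}{56} \cdot 22 \cdot 2752 = \frac{11}{28} \cdot 2752 = \frac{7568}{7}$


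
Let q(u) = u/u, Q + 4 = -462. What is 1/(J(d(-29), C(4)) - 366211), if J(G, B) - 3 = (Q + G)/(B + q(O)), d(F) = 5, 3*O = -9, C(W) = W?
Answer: -5/1831501 ≈ -2.7300e-6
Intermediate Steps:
O = -3 (O = (⅓)*(-9) = -3)
Q = -466 (Q = -4 - 462 = -466)
q(u) = 1
J(G, B) = 3 + (-466 + G)/(1 + B) (J(G, B) = 3 + (-466 + G)/(B + 1) = 3 + (-466 + G)/(1 + B))
1/(J(d(-29), C(4)) - 366211) = 1/((-463 + 5 + 3*4)/(1 + 4) - 366211) = 1/((-463 + 5 + 12)/5 - 366211) = 1/((⅕)*(-446) - 366211) = 1/(-446/5 - 366211) = 1/(-1831501/5) = -5/1831501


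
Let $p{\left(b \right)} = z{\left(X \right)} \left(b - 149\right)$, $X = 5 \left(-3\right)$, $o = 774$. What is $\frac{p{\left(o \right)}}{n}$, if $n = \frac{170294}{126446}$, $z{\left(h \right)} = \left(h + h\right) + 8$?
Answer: $- \frac{869316250}{85147} \approx -10210.0$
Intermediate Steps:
$X = -15$
$z{\left(h \right)} = 8 + 2 h$ ($z{\left(h \right)} = 2 h + 8 = 8 + 2 h$)
$n = \frac{85147}{63223}$ ($n = 170294 \cdot \frac{1}{126446} = \frac{85147}{63223} \approx 1.3468$)
$p{\left(b \right)} = 3278 - 22 b$ ($p{\left(b \right)} = \left(8 + 2 \left(-15\right)\right) \left(b - 149\right) = \left(8 - 30\right) \left(-149 + b\right) = - 22 \left(-149 + b\right) = 3278 - 22 b$)
$\frac{p{\left(o \right)}}{n} = \frac{3278 - 17028}{\frac{85147}{63223}} = \left(3278 - 17028\right) \frac{63223}{85147} = \left(-13750\right) \frac{63223}{85147} = - \frac{869316250}{85147}$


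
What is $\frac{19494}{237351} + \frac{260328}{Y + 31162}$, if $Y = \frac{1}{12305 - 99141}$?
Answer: $\frac{602029966101658}{71363097036809} \approx 8.4362$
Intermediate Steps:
$Y = - \frac{1}{86836}$ ($Y = \frac{1}{-86836} = - \frac{1}{86836} \approx -1.1516 \cdot 10^{-5}$)
$\frac{19494}{237351} + \frac{260328}{Y + 31162} = \frac{19494}{237351} + \frac{260328}{- \frac{1}{86836} + 31162} = 19494 \cdot \frac{1}{237351} + \frac{260328}{\frac{2705983431}{86836}} = \frac{6498}{79117} + 260328 \cdot \frac{86836}{2705983431} = \frac{6498}{79117} + \frac{7535280736}{901994477} = \frac{602029966101658}{71363097036809}$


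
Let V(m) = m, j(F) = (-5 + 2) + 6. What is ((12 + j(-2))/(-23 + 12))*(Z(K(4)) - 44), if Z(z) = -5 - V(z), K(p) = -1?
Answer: 720/11 ≈ 65.455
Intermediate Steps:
j(F) = 3 (j(F) = -3 + 6 = 3)
Z(z) = -5 - z
((12 + j(-2))/(-23 + 12))*(Z(K(4)) - 44) = ((12 + 3)/(-23 + 12))*((-5 - 1*(-1)) - 44) = (15/(-11))*((-5 + 1) - 44) = (15*(-1/11))*(-4 - 44) = -15/11*(-48) = 720/11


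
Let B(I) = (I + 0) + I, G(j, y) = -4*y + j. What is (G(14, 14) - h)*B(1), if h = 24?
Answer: -132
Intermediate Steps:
G(j, y) = j - 4*y
B(I) = 2*I (B(I) = I + I = 2*I)
(G(14, 14) - h)*B(1) = ((14 - 4*14) - 1*24)*(2*1) = ((14 - 56) - 24)*2 = (-42 - 24)*2 = -66*2 = -132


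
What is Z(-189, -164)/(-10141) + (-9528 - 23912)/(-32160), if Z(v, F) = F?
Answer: 2152433/2038341 ≈ 1.0560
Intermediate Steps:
Z(-189, -164)/(-10141) + (-9528 - 23912)/(-32160) = -164/(-10141) + (-9528 - 23912)/(-32160) = -164*(-1/10141) - 33440*(-1/32160) = 164/10141 + 209/201 = 2152433/2038341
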